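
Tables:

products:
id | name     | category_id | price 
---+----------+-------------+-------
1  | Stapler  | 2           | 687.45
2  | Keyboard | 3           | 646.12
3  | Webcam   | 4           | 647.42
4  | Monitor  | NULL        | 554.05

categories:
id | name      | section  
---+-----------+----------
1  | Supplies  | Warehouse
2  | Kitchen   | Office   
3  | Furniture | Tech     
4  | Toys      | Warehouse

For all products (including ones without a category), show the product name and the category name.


LEFT JOIN keeps every row from products (the left table); where category_id has no match in categories, the category columns become NULL. Walk through each product:
  - product 1 (Stapler): category_id=2 -> matches Kitchen
  - product 2 (Keyboard): category_id=3 -> matches Furniture
  - product 3 (Webcam): category_id=4 -> matches Toys
  - product 4 (Monitor): category_id=NULL, no match -> kept with NULL
All 4 rows appear; 1 has NULL category.

SQL:
SELECT a.name, b.name AS category
FROM products a
LEFT JOIN categories b ON a.category_id = b.id

Result:
name     | category 
---------+----------
Stapler  | Kitchen  
Keyboard | Furniture
Webcam   | Toys     
Monitor  | NULL     


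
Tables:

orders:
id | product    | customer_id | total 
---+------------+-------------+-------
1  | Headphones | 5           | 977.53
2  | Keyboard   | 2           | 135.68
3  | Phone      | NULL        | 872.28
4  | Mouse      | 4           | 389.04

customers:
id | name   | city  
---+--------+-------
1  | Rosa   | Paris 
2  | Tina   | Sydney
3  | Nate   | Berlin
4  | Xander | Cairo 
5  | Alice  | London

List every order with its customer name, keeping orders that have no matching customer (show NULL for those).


LEFT JOIN keeps every row from orders (the left table); where customer_id has no match in customers, the customer columns become NULL. Walk through each order:
  - order 1 (Headphones): customer_id=5 -> matches Alice
  - order 2 (Keyboard): customer_id=2 -> matches Tina
  - order 3 (Phone): customer_id=NULL, no match -> kept with NULL
  - order 4 (Mouse): customer_id=4 -> matches Xander
All 4 rows appear; 1 has NULL customer.

SQL:
SELECT a.product, b.name AS customer
FROM orders a
LEFT JOIN customers b ON a.customer_id = b.id

Result:
product    | customer
-----------+---------
Headphones | Alice   
Keyboard   | Tina    
Phone      | NULL    
Mouse      | Xander  


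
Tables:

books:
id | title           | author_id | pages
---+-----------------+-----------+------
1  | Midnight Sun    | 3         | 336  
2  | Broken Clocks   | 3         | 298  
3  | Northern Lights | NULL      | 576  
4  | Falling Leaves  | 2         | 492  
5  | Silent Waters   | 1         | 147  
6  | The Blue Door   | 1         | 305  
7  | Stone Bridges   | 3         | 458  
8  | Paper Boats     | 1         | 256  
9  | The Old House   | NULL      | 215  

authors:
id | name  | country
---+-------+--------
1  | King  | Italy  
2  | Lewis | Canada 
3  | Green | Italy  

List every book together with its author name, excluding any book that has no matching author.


INNER JOIN keeps only books rows whose author_id matches an id in authors. Walk through each book:
  - book 1 (Midnight Sun): author_id=3 -> matches Green
  - book 2 (Broken Clocks): author_id=3 -> matches Green
  - book 3 (Northern Lights): author_id=NULL, no match -> dropped
  - book 4 (Falling Leaves): author_id=2 -> matches Lewis
  - book 5 (Silent Waters): author_id=1 -> matches King
  - book 6 (The Blue Door): author_id=1 -> matches King
  - book 7 (Stone Bridges): author_id=3 -> matches Green
  - book 8 (Paper Boats): author_id=1 -> matches King
  - book 9 (The Old House): author_id=NULL, no match -> dropped
So 2 of 9 rows are dropped.

SQL:
SELECT a.title, b.name AS author
FROM books a
INNER JOIN authors b ON a.author_id = b.id

Result:
title          | author
---------------+-------
Midnight Sun   | Green 
Broken Clocks  | Green 
Falling Leaves | Lewis 
Silent Waters  | King  
The Blue Door  | King  
Stone Bridges  | Green 
Paper Boats    | King  


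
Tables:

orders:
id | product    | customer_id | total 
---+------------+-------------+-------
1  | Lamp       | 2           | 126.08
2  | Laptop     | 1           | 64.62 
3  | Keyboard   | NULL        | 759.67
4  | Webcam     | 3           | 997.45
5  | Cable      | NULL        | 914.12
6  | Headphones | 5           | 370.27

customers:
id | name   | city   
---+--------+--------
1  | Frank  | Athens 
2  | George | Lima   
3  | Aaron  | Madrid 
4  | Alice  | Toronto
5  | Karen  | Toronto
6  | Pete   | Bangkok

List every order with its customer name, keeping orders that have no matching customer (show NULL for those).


LEFT JOIN keeps every row from orders (the left table); where customer_id has no match in customers, the customer columns become NULL. Walk through each order:
  - order 1 (Lamp): customer_id=2 -> matches George
  - order 2 (Laptop): customer_id=1 -> matches Frank
  - order 3 (Keyboard): customer_id=NULL, no match -> kept with NULL
  - order 4 (Webcam): customer_id=3 -> matches Aaron
  - order 5 (Cable): customer_id=NULL, no match -> kept with NULL
  - order 6 (Headphones): customer_id=5 -> matches Karen
All 6 rows appear; 2 have NULL customer.

SQL:
SELECT a.product, b.name AS customer
FROM orders a
LEFT JOIN customers b ON a.customer_id = b.id

Result:
product    | customer
-----------+---------
Lamp       | George  
Laptop     | Frank   
Keyboard   | NULL    
Webcam     | Aaron   
Cable      | NULL    
Headphones | Karen   


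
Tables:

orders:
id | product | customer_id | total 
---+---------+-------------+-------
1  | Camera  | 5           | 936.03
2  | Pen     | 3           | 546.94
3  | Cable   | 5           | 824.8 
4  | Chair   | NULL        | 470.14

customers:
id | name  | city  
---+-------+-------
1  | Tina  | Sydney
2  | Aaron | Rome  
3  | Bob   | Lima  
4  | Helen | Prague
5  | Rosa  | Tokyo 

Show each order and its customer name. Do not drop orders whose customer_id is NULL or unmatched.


LEFT JOIN keeps every row from orders (the left table); where customer_id has no match in customers, the customer columns become NULL. Walk through each order:
  - order 1 (Camera): customer_id=5 -> matches Rosa
  - order 2 (Pen): customer_id=3 -> matches Bob
  - order 3 (Cable): customer_id=5 -> matches Rosa
  - order 4 (Chair): customer_id=NULL, no match -> kept with NULL
All 4 rows appear; 1 has NULL customer.

SQL:
SELECT a.product, b.name AS customer
FROM orders a
LEFT JOIN customers b ON a.customer_id = b.id

Result:
product | customer
--------+---------
Camera  | Rosa    
Pen     | Bob     
Cable   | Rosa    
Chair   | NULL    


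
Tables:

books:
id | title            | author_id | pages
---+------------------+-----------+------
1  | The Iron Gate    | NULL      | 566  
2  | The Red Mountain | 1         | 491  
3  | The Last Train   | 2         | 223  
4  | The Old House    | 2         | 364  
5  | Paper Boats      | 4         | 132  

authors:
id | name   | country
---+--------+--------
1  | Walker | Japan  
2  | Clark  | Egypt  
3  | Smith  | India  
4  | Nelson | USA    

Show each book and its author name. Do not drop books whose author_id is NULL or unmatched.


LEFT JOIN keeps every row from books (the left table); where author_id has no match in authors, the author columns become NULL. Walk through each book:
  - book 1 (The Iron Gate): author_id=NULL, no match -> kept with NULL
  - book 2 (The Red Mountain): author_id=1 -> matches Walker
  - book 3 (The Last Train): author_id=2 -> matches Clark
  - book 4 (The Old House): author_id=2 -> matches Clark
  - book 5 (Paper Boats): author_id=4 -> matches Nelson
All 5 rows appear; 1 has NULL author.

SQL:
SELECT a.title, b.name AS author
FROM books a
LEFT JOIN authors b ON a.author_id = b.id

Result:
title            | author
-----------------+-------
The Iron Gate    | NULL  
The Red Mountain | Walker
The Last Train   | Clark 
The Old House    | Clark 
Paper Boats      | Nelson


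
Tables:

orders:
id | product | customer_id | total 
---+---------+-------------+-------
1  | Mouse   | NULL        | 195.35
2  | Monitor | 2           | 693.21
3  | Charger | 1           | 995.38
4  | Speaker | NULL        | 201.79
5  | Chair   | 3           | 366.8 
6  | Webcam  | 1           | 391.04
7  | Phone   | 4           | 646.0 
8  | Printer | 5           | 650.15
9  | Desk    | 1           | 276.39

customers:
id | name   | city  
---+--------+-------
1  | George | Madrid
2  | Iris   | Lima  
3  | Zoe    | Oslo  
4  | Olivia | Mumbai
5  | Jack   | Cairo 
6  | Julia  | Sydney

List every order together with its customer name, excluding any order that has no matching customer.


INNER JOIN keeps only orders rows whose customer_id matches an id in customers. Walk through each order:
  - order 1 (Mouse): customer_id=NULL, no match -> dropped
  - order 2 (Monitor): customer_id=2 -> matches Iris
  - order 3 (Charger): customer_id=1 -> matches George
  - order 4 (Speaker): customer_id=NULL, no match -> dropped
  - order 5 (Chair): customer_id=3 -> matches Zoe
  - order 6 (Webcam): customer_id=1 -> matches George
  - order 7 (Phone): customer_id=4 -> matches Olivia
  - order 8 (Printer): customer_id=5 -> matches Jack
  - order 9 (Desk): customer_id=1 -> matches George
So 2 of 9 rows are dropped.

SQL:
SELECT a.product, b.name AS customer
FROM orders a
INNER JOIN customers b ON a.customer_id = b.id

Result:
product | customer
--------+---------
Monitor | Iris    
Charger | George  
Chair   | Zoe     
Webcam  | George  
Phone   | Olivia  
Printer | Jack    
Desk    | George  


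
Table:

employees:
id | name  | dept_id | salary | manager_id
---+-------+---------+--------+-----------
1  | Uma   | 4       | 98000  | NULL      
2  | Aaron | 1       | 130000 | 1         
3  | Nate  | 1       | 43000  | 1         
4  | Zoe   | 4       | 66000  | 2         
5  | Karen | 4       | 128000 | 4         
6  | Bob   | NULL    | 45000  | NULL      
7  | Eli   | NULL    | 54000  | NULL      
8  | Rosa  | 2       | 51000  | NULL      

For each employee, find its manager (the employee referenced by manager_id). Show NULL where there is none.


This is a self-join: employees is joined to a second copy of itself, matching each row's manager_id to another row's id. Use LEFT JOIN so rows with manager_id=NULL are kept.
  - employee 1 (Uma): manager_id=NULL -> NULL
  - employee 2 (Aaron): manager_id=1 -> Uma
  - employee 3 (Nate): manager_id=1 -> Uma
  - employee 4 (Zoe): manager_id=2 -> Aaron
  - employee 5 (Karen): manager_id=4 -> Zoe
  - employee 6 (Bob): manager_id=NULL -> NULL
  - employee 7 (Eli): manager_id=NULL -> NULL
  - employee 8 (Rosa): manager_id=NULL -> NULL

SQL:
SELECT a.name AS item, b.name AS manager
FROM employees a
LEFT JOIN employees b ON a.manager_id = b.id

Result:
item  | manager
------+--------
Uma   | NULL   
Aaron | Uma    
Nate  | Uma    
Zoe   | Aaron  
Karen | Zoe    
Bob   | NULL   
Eli   | NULL   
Rosa  | NULL   


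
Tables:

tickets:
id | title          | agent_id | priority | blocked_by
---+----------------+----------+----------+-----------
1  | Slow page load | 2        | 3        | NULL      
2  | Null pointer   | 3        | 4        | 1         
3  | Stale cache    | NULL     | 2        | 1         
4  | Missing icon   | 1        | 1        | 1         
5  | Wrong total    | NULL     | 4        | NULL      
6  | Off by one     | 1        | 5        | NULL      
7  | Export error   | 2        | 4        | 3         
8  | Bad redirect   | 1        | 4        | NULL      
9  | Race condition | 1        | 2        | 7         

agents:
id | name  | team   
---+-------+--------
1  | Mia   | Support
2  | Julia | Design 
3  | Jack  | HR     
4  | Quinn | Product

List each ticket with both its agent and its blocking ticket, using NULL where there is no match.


Two LEFT JOINs from the same base table tickets: one to agents via agent_id, one to tickets itself via blocked_by. Both are LEFT so every ticket is preserved.
Match against agents:
  - ticket 1 (Slow page load): agent_id=2 -> matches Julia
  - ticket 2 (Null pointer): agent_id=3 -> matches Jack
  - ticket 3 (Stale cache): agent_id=NULL, no match -> kept with NULL
  - ticket 4 (Missing icon): agent_id=1 -> matches Mia
  - ticket 5 (Wrong total): agent_id=NULL, no match -> kept with NULL
  - ticket 6 (Off by one): agent_id=1 -> matches Mia
  - ticket 7 (Export error): agent_id=2 -> matches Julia
  - ticket 8 (Bad redirect): agent_id=1 -> matches Mia
  - ticket 9 (Race condition): agent_id=1 -> matches Mia
Match against tickets (self):
  - ticket 1 (Slow page load): blocked_by=NULL -> NULL
  - ticket 2 (Null pointer): blocked_by=1 -> Slow page load
  - ticket 3 (Stale cache): blocked_by=1 -> Slow page load
  - ticket 4 (Missing icon): blocked_by=1 -> Slow page load
  - ticket 5 (Wrong total): blocked_by=NULL -> NULL
  - ticket 6 (Off by one): blocked_by=NULL -> NULL
  - ticket 7 (Export error): blocked_by=3 -> Stale cache
  - ticket 8 (Bad redirect): blocked_by=NULL -> NULL
  - ticket 9 (Race condition): blocked_by=7 -> Export error

SQL:
SELECT a.title, b.name AS agent, c.title AS blocked_by
FROM tickets a
LEFT JOIN agents b ON a.agent_id = b.id
LEFT JOIN tickets c ON a.blocked_by = c.id

Result:
title          | agent | blocked_by    
---------------+-------+---------------
Slow page load | Julia | NULL          
Null pointer   | Jack  | Slow page load
Stale cache    | NULL  | Slow page load
Missing icon   | Mia   | Slow page load
Wrong total    | NULL  | NULL          
Off by one     | Mia   | NULL          
Export error   | Julia | Stale cache   
Bad redirect   | Mia   | NULL          
Race condition | Mia   | Export error  


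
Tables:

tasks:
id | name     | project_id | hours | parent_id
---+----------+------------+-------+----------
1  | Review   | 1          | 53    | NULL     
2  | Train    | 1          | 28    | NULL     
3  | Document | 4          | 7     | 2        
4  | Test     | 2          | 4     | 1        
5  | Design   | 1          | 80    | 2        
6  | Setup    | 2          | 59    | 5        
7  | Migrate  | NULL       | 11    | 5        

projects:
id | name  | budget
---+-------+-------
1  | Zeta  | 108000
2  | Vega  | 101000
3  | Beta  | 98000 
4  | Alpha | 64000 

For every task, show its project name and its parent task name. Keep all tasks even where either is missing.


Two LEFT JOINs from the same base table tasks: one to projects via project_id, one to tasks itself via parent_id. Both are LEFT so every task is preserved.
Match against projects:
  - task 1 (Review): project_id=1 -> matches Zeta
  - task 2 (Train): project_id=1 -> matches Zeta
  - task 3 (Document): project_id=4 -> matches Alpha
  - task 4 (Test): project_id=2 -> matches Vega
  - task 5 (Design): project_id=1 -> matches Zeta
  - task 6 (Setup): project_id=2 -> matches Vega
  - task 7 (Migrate): project_id=NULL, no match -> kept with NULL
Match against tasks (self):
  - task 1 (Review): parent_id=NULL -> NULL
  - task 2 (Train): parent_id=NULL -> NULL
  - task 3 (Document): parent_id=2 -> Train
  - task 4 (Test): parent_id=1 -> Review
  - task 5 (Design): parent_id=2 -> Train
  - task 6 (Setup): parent_id=5 -> Design
  - task 7 (Migrate): parent_id=5 -> Design

SQL:
SELECT a.name, b.name AS project, c.name AS parent
FROM tasks a
LEFT JOIN projects b ON a.project_id = b.id
LEFT JOIN tasks c ON a.parent_id = c.id

Result:
name     | project | parent
---------+---------+-------
Review   | Zeta    | NULL  
Train    | Zeta    | NULL  
Document | Alpha   | Train 
Test     | Vega    | Review
Design   | Zeta    | Train 
Setup    | Vega    | Design
Migrate  | NULL    | Design


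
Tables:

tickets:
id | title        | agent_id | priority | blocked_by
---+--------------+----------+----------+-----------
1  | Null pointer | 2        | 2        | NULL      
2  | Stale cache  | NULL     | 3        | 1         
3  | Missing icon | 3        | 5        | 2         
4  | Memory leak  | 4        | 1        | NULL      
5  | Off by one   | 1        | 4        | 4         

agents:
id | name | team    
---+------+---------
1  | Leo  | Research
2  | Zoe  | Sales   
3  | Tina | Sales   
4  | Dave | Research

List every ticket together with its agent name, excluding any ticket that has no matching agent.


INNER JOIN keeps only tickets rows whose agent_id matches an id in agents. Walk through each ticket:
  - ticket 1 (Null pointer): agent_id=2 -> matches Zoe
  - ticket 2 (Stale cache): agent_id=NULL, no match -> dropped
  - ticket 3 (Missing icon): agent_id=3 -> matches Tina
  - ticket 4 (Memory leak): agent_id=4 -> matches Dave
  - ticket 5 (Off by one): agent_id=1 -> matches Leo
So 1 of 5 rows is dropped.

SQL:
SELECT a.title, b.name AS agent
FROM tickets a
INNER JOIN agents b ON a.agent_id = b.id

Result:
title        | agent
-------------+------
Null pointer | Zoe  
Missing icon | Tina 
Memory leak  | Dave 
Off by one   | Leo  


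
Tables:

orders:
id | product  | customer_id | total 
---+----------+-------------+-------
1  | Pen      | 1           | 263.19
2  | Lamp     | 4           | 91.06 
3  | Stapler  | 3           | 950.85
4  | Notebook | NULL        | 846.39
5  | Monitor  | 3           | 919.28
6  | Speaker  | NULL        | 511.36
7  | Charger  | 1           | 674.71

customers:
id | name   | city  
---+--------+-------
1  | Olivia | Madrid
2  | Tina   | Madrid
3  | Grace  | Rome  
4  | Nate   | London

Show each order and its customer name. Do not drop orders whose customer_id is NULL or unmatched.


LEFT JOIN keeps every row from orders (the left table); where customer_id has no match in customers, the customer columns become NULL. Walk through each order:
  - order 1 (Pen): customer_id=1 -> matches Olivia
  - order 2 (Lamp): customer_id=4 -> matches Nate
  - order 3 (Stapler): customer_id=3 -> matches Grace
  - order 4 (Notebook): customer_id=NULL, no match -> kept with NULL
  - order 5 (Monitor): customer_id=3 -> matches Grace
  - order 6 (Speaker): customer_id=NULL, no match -> kept with NULL
  - order 7 (Charger): customer_id=1 -> matches Olivia
All 7 rows appear; 2 have NULL customer.

SQL:
SELECT a.product, b.name AS customer
FROM orders a
LEFT JOIN customers b ON a.customer_id = b.id

Result:
product  | customer
---------+---------
Pen      | Olivia  
Lamp     | Nate    
Stapler  | Grace   
Notebook | NULL    
Monitor  | Grace   
Speaker  | NULL    
Charger  | Olivia  


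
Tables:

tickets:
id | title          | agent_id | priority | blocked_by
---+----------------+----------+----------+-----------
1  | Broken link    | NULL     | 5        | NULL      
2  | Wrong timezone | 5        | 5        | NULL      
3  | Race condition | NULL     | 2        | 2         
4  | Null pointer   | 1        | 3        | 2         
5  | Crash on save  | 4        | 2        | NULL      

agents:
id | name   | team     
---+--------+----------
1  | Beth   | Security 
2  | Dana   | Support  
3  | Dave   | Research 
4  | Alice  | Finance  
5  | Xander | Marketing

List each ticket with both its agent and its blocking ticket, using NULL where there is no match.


Two LEFT JOINs from the same base table tickets: one to agents via agent_id, one to tickets itself via blocked_by. Both are LEFT so every ticket is preserved.
Match against agents:
  - ticket 1 (Broken link): agent_id=NULL, no match -> kept with NULL
  - ticket 2 (Wrong timezone): agent_id=5 -> matches Xander
  - ticket 3 (Race condition): agent_id=NULL, no match -> kept with NULL
  - ticket 4 (Null pointer): agent_id=1 -> matches Beth
  - ticket 5 (Crash on save): agent_id=4 -> matches Alice
Match against tickets (self):
  - ticket 1 (Broken link): blocked_by=NULL -> NULL
  - ticket 2 (Wrong timezone): blocked_by=NULL -> NULL
  - ticket 3 (Race condition): blocked_by=2 -> Wrong timezone
  - ticket 4 (Null pointer): blocked_by=2 -> Wrong timezone
  - ticket 5 (Crash on save): blocked_by=NULL -> NULL

SQL:
SELECT a.title, b.name AS agent, c.title AS blocked_by
FROM tickets a
LEFT JOIN agents b ON a.agent_id = b.id
LEFT JOIN tickets c ON a.blocked_by = c.id

Result:
title          | agent  | blocked_by    
---------------+--------+---------------
Broken link    | NULL   | NULL          
Wrong timezone | Xander | NULL          
Race condition | NULL   | Wrong timezone
Null pointer   | Beth   | Wrong timezone
Crash on save  | Alice  | NULL          


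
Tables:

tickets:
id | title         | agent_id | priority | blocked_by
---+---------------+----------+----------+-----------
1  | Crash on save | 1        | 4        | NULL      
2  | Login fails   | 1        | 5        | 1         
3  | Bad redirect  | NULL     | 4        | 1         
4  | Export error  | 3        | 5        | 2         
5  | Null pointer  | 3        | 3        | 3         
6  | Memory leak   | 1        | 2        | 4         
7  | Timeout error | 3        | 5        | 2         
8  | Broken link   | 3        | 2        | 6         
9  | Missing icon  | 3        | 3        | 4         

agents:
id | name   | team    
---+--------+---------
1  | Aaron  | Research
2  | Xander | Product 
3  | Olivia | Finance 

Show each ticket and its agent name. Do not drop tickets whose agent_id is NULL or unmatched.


LEFT JOIN keeps every row from tickets (the left table); where agent_id has no match in agents, the agent columns become NULL. Walk through each ticket:
  - ticket 1 (Crash on save): agent_id=1 -> matches Aaron
  - ticket 2 (Login fails): agent_id=1 -> matches Aaron
  - ticket 3 (Bad redirect): agent_id=NULL, no match -> kept with NULL
  - ticket 4 (Export error): agent_id=3 -> matches Olivia
  - ticket 5 (Null pointer): agent_id=3 -> matches Olivia
  - ticket 6 (Memory leak): agent_id=1 -> matches Aaron
  - ticket 7 (Timeout error): agent_id=3 -> matches Olivia
  - ticket 8 (Broken link): agent_id=3 -> matches Olivia
  - ticket 9 (Missing icon): agent_id=3 -> matches Olivia
All 9 rows appear; 1 has NULL agent.

SQL:
SELECT a.title, b.name AS agent
FROM tickets a
LEFT JOIN agents b ON a.agent_id = b.id

Result:
title         | agent 
--------------+-------
Crash on save | Aaron 
Login fails   | Aaron 
Bad redirect  | NULL  
Export error  | Olivia
Null pointer  | Olivia
Memory leak   | Aaron 
Timeout error | Olivia
Broken link   | Olivia
Missing icon  | Olivia


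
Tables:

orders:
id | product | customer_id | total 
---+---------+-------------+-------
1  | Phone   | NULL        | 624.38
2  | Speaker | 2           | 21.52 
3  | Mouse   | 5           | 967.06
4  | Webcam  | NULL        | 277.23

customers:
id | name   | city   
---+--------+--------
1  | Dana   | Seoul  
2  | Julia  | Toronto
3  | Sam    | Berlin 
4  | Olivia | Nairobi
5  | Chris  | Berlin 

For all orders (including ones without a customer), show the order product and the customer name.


LEFT JOIN keeps every row from orders (the left table); where customer_id has no match in customers, the customer columns become NULL. Walk through each order:
  - order 1 (Phone): customer_id=NULL, no match -> kept with NULL
  - order 2 (Speaker): customer_id=2 -> matches Julia
  - order 3 (Mouse): customer_id=5 -> matches Chris
  - order 4 (Webcam): customer_id=NULL, no match -> kept with NULL
All 4 rows appear; 2 have NULL customer.

SQL:
SELECT a.product, b.name AS customer
FROM orders a
LEFT JOIN customers b ON a.customer_id = b.id

Result:
product | customer
--------+---------
Phone   | NULL    
Speaker | Julia   
Mouse   | Chris   
Webcam  | NULL    


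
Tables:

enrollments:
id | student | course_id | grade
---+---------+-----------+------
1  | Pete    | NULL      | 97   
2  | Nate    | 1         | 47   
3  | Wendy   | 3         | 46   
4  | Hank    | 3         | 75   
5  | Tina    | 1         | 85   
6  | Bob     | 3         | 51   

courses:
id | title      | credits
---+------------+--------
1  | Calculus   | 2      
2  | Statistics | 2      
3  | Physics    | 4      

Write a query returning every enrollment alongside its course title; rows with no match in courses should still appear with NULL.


LEFT JOIN keeps every row from enrollments (the left table); where course_id has no match in courses, the course columns become NULL. Walk through each enrollment:
  - enrollment 1 (Pete): course_id=NULL, no match -> kept with NULL
  - enrollment 2 (Nate): course_id=1 -> matches Calculus
  - enrollment 3 (Wendy): course_id=3 -> matches Physics
  - enrollment 4 (Hank): course_id=3 -> matches Physics
  - enrollment 5 (Tina): course_id=1 -> matches Calculus
  - enrollment 6 (Bob): course_id=3 -> matches Physics
All 6 rows appear; 1 has NULL course.

SQL:
SELECT a.student, b.title AS course
FROM enrollments a
LEFT JOIN courses b ON a.course_id = b.id

Result:
student | course  
--------+---------
Pete    | NULL    
Nate    | Calculus
Wendy   | Physics 
Hank    | Physics 
Tina    | Calculus
Bob     | Physics 


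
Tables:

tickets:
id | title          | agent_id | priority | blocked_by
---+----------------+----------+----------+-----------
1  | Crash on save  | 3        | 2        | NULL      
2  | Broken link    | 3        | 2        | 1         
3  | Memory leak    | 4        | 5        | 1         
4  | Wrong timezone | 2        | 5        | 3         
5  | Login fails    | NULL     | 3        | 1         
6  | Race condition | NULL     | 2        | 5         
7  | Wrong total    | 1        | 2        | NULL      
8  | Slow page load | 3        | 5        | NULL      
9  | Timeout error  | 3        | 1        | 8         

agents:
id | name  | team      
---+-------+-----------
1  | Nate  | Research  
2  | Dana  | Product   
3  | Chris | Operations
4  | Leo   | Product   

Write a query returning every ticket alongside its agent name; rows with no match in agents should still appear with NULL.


LEFT JOIN keeps every row from tickets (the left table); where agent_id has no match in agents, the agent columns become NULL. Walk through each ticket:
  - ticket 1 (Crash on save): agent_id=3 -> matches Chris
  - ticket 2 (Broken link): agent_id=3 -> matches Chris
  - ticket 3 (Memory leak): agent_id=4 -> matches Leo
  - ticket 4 (Wrong timezone): agent_id=2 -> matches Dana
  - ticket 5 (Login fails): agent_id=NULL, no match -> kept with NULL
  - ticket 6 (Race condition): agent_id=NULL, no match -> kept with NULL
  - ticket 7 (Wrong total): agent_id=1 -> matches Nate
  - ticket 8 (Slow page load): agent_id=3 -> matches Chris
  - ticket 9 (Timeout error): agent_id=3 -> matches Chris
All 9 rows appear; 2 have NULL agent.

SQL:
SELECT a.title, b.name AS agent
FROM tickets a
LEFT JOIN agents b ON a.agent_id = b.id

Result:
title          | agent
---------------+------
Crash on save  | Chris
Broken link    | Chris
Memory leak    | Leo  
Wrong timezone | Dana 
Login fails    | NULL 
Race condition | NULL 
Wrong total    | Nate 
Slow page load | Chris
Timeout error  | Chris


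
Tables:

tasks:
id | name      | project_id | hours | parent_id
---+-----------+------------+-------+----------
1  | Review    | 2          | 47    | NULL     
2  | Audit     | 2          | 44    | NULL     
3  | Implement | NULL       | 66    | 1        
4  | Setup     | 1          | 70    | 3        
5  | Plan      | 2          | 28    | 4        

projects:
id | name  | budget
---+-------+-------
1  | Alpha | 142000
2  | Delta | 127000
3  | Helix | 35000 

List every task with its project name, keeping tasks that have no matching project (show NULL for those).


LEFT JOIN keeps every row from tasks (the left table); where project_id has no match in projects, the project columns become NULL. Walk through each task:
  - task 1 (Review): project_id=2 -> matches Delta
  - task 2 (Audit): project_id=2 -> matches Delta
  - task 3 (Implement): project_id=NULL, no match -> kept with NULL
  - task 4 (Setup): project_id=1 -> matches Alpha
  - task 5 (Plan): project_id=2 -> matches Delta
All 5 rows appear; 1 has NULL project.

SQL:
SELECT a.name, b.name AS project
FROM tasks a
LEFT JOIN projects b ON a.project_id = b.id

Result:
name      | project
----------+--------
Review    | Delta  
Audit     | Delta  
Implement | NULL   
Setup     | Alpha  
Plan      | Delta  


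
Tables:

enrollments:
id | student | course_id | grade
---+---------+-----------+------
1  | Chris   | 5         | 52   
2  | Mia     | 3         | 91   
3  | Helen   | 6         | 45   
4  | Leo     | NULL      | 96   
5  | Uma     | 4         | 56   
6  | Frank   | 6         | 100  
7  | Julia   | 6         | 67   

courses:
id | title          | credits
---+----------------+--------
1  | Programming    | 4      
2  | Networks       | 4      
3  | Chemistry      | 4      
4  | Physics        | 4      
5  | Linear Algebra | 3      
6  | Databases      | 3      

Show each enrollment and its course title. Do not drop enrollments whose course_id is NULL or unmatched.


LEFT JOIN keeps every row from enrollments (the left table); where course_id has no match in courses, the course columns become NULL. Walk through each enrollment:
  - enrollment 1 (Chris): course_id=5 -> matches Linear Algebra
  - enrollment 2 (Mia): course_id=3 -> matches Chemistry
  - enrollment 3 (Helen): course_id=6 -> matches Databases
  - enrollment 4 (Leo): course_id=NULL, no match -> kept with NULL
  - enrollment 5 (Uma): course_id=4 -> matches Physics
  - enrollment 6 (Frank): course_id=6 -> matches Databases
  - enrollment 7 (Julia): course_id=6 -> matches Databases
All 7 rows appear; 1 has NULL course.

SQL:
SELECT a.student, b.title AS course
FROM enrollments a
LEFT JOIN courses b ON a.course_id = b.id

Result:
student | course        
--------+---------------
Chris   | Linear Algebra
Mia     | Chemistry     
Helen   | Databases     
Leo     | NULL          
Uma     | Physics       
Frank   | Databases     
Julia   | Databases     


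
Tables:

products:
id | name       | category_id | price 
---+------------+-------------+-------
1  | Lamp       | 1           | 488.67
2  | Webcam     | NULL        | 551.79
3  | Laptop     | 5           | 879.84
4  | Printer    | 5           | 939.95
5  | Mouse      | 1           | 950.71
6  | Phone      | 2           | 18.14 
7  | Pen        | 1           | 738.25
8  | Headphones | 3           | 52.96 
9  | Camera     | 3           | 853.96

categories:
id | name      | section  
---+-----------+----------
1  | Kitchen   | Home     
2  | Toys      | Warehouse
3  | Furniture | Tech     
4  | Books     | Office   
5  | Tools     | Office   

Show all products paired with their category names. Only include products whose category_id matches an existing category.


INNER JOIN keeps only products rows whose category_id matches an id in categories. Walk through each product:
  - product 1 (Lamp): category_id=1 -> matches Kitchen
  - product 2 (Webcam): category_id=NULL, no match -> dropped
  - product 3 (Laptop): category_id=5 -> matches Tools
  - product 4 (Printer): category_id=5 -> matches Tools
  - product 5 (Mouse): category_id=1 -> matches Kitchen
  - product 6 (Phone): category_id=2 -> matches Toys
  - product 7 (Pen): category_id=1 -> matches Kitchen
  - product 8 (Headphones): category_id=3 -> matches Furniture
  - product 9 (Camera): category_id=3 -> matches Furniture
So 1 of 9 rows is dropped.

SQL:
SELECT a.name, b.name AS category
FROM products a
INNER JOIN categories b ON a.category_id = b.id

Result:
name       | category 
-----------+----------
Lamp       | Kitchen  
Laptop     | Tools    
Printer    | Tools    
Mouse      | Kitchen  
Phone      | Toys     
Pen        | Kitchen  
Headphones | Furniture
Camera     | Furniture


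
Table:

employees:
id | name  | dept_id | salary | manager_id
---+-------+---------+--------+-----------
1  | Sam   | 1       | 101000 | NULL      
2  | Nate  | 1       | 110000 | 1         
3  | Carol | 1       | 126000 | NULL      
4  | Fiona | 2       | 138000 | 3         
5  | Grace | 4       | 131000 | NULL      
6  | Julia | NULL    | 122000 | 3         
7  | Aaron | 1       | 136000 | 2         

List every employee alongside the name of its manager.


This is a self-join: employees is joined to a second copy of itself, matching each row's manager_id to another row's id. Use LEFT JOIN so rows with manager_id=NULL are kept.
  - employee 1 (Sam): manager_id=NULL -> NULL
  - employee 2 (Nate): manager_id=1 -> Sam
  - employee 3 (Carol): manager_id=NULL -> NULL
  - employee 4 (Fiona): manager_id=3 -> Carol
  - employee 5 (Grace): manager_id=NULL -> NULL
  - employee 6 (Julia): manager_id=3 -> Carol
  - employee 7 (Aaron): manager_id=2 -> Nate

SQL:
SELECT a.name AS item, b.name AS manager
FROM employees a
LEFT JOIN employees b ON a.manager_id = b.id

Result:
item  | manager
------+--------
Sam   | NULL   
Nate  | Sam    
Carol | NULL   
Fiona | Carol  
Grace | NULL   
Julia | Carol  
Aaron | Nate   


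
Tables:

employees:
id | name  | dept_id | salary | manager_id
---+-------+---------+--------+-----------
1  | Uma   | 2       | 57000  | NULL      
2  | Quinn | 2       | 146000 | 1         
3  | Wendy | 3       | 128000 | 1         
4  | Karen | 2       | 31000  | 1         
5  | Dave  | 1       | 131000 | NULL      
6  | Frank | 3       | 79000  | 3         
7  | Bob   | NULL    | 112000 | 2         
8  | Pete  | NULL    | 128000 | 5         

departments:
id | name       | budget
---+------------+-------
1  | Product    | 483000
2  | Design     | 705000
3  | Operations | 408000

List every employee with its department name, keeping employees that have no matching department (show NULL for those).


LEFT JOIN keeps every row from employees (the left table); where dept_id has no match in departments, the department columns become NULL. Walk through each employee:
  - employee 1 (Uma): dept_id=2 -> matches Design
  - employee 2 (Quinn): dept_id=2 -> matches Design
  - employee 3 (Wendy): dept_id=3 -> matches Operations
  - employee 4 (Karen): dept_id=2 -> matches Design
  - employee 5 (Dave): dept_id=1 -> matches Product
  - employee 6 (Frank): dept_id=3 -> matches Operations
  - employee 7 (Bob): dept_id=NULL, no match -> kept with NULL
  - employee 8 (Pete): dept_id=NULL, no match -> kept with NULL
All 8 rows appear; 2 have NULL department.

SQL:
SELECT a.name, b.name AS department
FROM employees a
LEFT JOIN departments b ON a.dept_id = b.id

Result:
name  | department
------+-----------
Uma   | Design    
Quinn | Design    
Wendy | Operations
Karen | Design    
Dave  | Product   
Frank | Operations
Bob   | NULL      
Pete  | NULL      


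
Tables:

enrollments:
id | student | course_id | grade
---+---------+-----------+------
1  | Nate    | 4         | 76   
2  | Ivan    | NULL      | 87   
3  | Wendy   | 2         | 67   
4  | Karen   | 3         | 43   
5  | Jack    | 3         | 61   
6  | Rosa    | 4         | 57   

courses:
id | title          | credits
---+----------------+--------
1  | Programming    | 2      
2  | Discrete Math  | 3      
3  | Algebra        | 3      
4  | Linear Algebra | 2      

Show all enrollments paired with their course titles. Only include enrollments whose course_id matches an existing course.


INNER JOIN keeps only enrollments rows whose course_id matches an id in courses. Walk through each enrollment:
  - enrollment 1 (Nate): course_id=4 -> matches Linear Algebra
  - enrollment 2 (Ivan): course_id=NULL, no match -> dropped
  - enrollment 3 (Wendy): course_id=2 -> matches Discrete Math
  - enrollment 4 (Karen): course_id=3 -> matches Algebra
  - enrollment 5 (Jack): course_id=3 -> matches Algebra
  - enrollment 6 (Rosa): course_id=4 -> matches Linear Algebra
So 1 of 6 rows is dropped.

SQL:
SELECT a.student, b.title AS course
FROM enrollments a
INNER JOIN courses b ON a.course_id = b.id

Result:
student | course        
--------+---------------
Nate    | Linear Algebra
Wendy   | Discrete Math 
Karen   | Algebra       
Jack    | Algebra       
Rosa    | Linear Algebra


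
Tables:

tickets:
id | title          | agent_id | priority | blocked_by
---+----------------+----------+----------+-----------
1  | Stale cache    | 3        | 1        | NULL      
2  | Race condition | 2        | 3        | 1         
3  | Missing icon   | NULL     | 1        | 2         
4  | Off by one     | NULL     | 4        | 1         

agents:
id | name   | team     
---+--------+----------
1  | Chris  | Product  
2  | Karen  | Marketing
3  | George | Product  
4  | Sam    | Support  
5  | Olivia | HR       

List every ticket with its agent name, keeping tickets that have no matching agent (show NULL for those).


LEFT JOIN keeps every row from tickets (the left table); where agent_id has no match in agents, the agent columns become NULL. Walk through each ticket:
  - ticket 1 (Stale cache): agent_id=3 -> matches George
  - ticket 2 (Race condition): agent_id=2 -> matches Karen
  - ticket 3 (Missing icon): agent_id=NULL, no match -> kept with NULL
  - ticket 4 (Off by one): agent_id=NULL, no match -> kept with NULL
All 4 rows appear; 2 have NULL agent.

SQL:
SELECT a.title, b.name AS agent
FROM tickets a
LEFT JOIN agents b ON a.agent_id = b.id

Result:
title          | agent 
---------------+-------
Stale cache    | George
Race condition | Karen 
Missing icon   | NULL  
Off by one     | NULL  


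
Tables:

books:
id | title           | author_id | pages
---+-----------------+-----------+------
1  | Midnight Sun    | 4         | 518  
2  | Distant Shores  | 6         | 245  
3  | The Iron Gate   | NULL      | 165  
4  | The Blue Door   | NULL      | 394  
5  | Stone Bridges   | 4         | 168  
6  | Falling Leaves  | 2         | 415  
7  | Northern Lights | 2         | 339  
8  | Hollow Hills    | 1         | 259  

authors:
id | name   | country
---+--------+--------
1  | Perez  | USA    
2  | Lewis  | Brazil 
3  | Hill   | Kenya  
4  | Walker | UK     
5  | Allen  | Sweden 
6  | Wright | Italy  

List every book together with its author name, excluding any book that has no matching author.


INNER JOIN keeps only books rows whose author_id matches an id in authors. Walk through each book:
  - book 1 (Midnight Sun): author_id=4 -> matches Walker
  - book 2 (Distant Shores): author_id=6 -> matches Wright
  - book 3 (The Iron Gate): author_id=NULL, no match -> dropped
  - book 4 (The Blue Door): author_id=NULL, no match -> dropped
  - book 5 (Stone Bridges): author_id=4 -> matches Walker
  - book 6 (Falling Leaves): author_id=2 -> matches Lewis
  - book 7 (Northern Lights): author_id=2 -> matches Lewis
  - book 8 (Hollow Hills): author_id=1 -> matches Perez
So 2 of 8 rows are dropped.

SQL:
SELECT a.title, b.name AS author
FROM books a
INNER JOIN authors b ON a.author_id = b.id

Result:
title           | author
----------------+-------
Midnight Sun    | Walker
Distant Shores  | Wright
Stone Bridges   | Walker
Falling Leaves  | Lewis 
Northern Lights | Lewis 
Hollow Hills    | Perez 


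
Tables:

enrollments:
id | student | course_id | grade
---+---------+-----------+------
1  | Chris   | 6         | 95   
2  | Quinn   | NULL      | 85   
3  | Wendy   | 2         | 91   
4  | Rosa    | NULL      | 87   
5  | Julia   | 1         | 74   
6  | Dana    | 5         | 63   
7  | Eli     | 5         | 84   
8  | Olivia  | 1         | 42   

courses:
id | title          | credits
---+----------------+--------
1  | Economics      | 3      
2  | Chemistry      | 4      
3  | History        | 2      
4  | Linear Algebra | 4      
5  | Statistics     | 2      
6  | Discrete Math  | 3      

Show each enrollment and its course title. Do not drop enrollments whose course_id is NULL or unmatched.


LEFT JOIN keeps every row from enrollments (the left table); where course_id has no match in courses, the course columns become NULL. Walk through each enrollment:
  - enrollment 1 (Chris): course_id=6 -> matches Discrete Math
  - enrollment 2 (Quinn): course_id=NULL, no match -> kept with NULL
  - enrollment 3 (Wendy): course_id=2 -> matches Chemistry
  - enrollment 4 (Rosa): course_id=NULL, no match -> kept with NULL
  - enrollment 5 (Julia): course_id=1 -> matches Economics
  - enrollment 6 (Dana): course_id=5 -> matches Statistics
  - enrollment 7 (Eli): course_id=5 -> matches Statistics
  - enrollment 8 (Olivia): course_id=1 -> matches Economics
All 8 rows appear; 2 have NULL course.

SQL:
SELECT a.student, b.title AS course
FROM enrollments a
LEFT JOIN courses b ON a.course_id = b.id

Result:
student | course       
--------+--------------
Chris   | Discrete Math
Quinn   | NULL         
Wendy   | Chemistry    
Rosa    | NULL         
Julia   | Economics    
Dana    | Statistics   
Eli     | Statistics   
Olivia  | Economics    


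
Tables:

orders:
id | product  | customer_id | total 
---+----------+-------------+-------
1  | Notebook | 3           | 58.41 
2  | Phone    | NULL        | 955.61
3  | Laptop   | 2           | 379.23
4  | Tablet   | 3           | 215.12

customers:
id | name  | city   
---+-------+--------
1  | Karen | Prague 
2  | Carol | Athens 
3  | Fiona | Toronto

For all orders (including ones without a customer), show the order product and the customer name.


LEFT JOIN keeps every row from orders (the left table); where customer_id has no match in customers, the customer columns become NULL. Walk through each order:
  - order 1 (Notebook): customer_id=3 -> matches Fiona
  - order 2 (Phone): customer_id=NULL, no match -> kept with NULL
  - order 3 (Laptop): customer_id=2 -> matches Carol
  - order 4 (Tablet): customer_id=3 -> matches Fiona
All 4 rows appear; 1 has NULL customer.

SQL:
SELECT a.product, b.name AS customer
FROM orders a
LEFT JOIN customers b ON a.customer_id = b.id

Result:
product  | customer
---------+---------
Notebook | Fiona   
Phone    | NULL    
Laptop   | Carol   
Tablet   | Fiona   
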